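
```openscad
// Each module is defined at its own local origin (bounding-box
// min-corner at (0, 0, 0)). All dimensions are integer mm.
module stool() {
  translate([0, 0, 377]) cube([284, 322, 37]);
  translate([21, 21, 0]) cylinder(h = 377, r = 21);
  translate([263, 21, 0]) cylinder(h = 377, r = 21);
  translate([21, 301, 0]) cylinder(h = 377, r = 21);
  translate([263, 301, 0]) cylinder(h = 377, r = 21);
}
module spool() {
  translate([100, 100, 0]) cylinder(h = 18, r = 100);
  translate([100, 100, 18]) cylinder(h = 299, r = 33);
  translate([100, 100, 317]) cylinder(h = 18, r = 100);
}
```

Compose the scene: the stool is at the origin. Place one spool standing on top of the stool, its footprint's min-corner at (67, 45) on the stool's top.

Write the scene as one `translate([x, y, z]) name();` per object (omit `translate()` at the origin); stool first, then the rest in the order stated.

stool();
translate([67, 45, 414]) spool();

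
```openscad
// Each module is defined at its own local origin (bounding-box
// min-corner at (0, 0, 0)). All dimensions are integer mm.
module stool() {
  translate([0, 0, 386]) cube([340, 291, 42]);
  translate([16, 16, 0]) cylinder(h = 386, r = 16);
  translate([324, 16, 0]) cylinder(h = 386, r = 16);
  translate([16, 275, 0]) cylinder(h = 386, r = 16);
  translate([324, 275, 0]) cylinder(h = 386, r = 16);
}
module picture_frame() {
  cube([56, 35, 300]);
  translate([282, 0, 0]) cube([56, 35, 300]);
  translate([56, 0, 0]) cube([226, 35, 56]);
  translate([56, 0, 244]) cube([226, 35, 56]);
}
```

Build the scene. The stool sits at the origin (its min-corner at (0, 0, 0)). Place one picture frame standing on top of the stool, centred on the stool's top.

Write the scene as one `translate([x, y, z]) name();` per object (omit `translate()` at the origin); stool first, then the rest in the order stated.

stool();
translate([1, 128, 428]) picture_frame();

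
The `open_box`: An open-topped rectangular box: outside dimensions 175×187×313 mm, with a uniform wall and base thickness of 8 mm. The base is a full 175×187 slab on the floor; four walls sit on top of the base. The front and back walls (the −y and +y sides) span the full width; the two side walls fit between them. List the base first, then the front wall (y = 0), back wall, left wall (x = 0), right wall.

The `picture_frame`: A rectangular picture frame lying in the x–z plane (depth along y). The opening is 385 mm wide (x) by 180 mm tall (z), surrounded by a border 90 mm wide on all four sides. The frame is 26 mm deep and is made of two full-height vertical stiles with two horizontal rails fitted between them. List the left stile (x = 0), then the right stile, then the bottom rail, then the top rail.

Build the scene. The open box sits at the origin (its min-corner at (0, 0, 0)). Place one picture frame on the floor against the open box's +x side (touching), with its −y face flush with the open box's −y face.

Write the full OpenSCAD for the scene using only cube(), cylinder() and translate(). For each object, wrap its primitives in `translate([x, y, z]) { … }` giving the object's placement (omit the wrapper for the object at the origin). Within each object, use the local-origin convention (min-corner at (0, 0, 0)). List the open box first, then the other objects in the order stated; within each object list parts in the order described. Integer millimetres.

cube([175, 187, 8]);
translate([0, 0, 8]) cube([175, 8, 305]);
translate([0, 179, 8]) cube([175, 8, 305]);
translate([0, 8, 8]) cube([8, 171, 305]);
translate([167, 8, 8]) cube([8, 171, 305]);
translate([175, 0, 0]) {
  cube([90, 26, 360]);
  translate([475, 0, 0]) cube([90, 26, 360]);
  translate([90, 0, 0]) cube([385, 26, 90]);
  translate([90, 0, 270]) cube([385, 26, 90]);
}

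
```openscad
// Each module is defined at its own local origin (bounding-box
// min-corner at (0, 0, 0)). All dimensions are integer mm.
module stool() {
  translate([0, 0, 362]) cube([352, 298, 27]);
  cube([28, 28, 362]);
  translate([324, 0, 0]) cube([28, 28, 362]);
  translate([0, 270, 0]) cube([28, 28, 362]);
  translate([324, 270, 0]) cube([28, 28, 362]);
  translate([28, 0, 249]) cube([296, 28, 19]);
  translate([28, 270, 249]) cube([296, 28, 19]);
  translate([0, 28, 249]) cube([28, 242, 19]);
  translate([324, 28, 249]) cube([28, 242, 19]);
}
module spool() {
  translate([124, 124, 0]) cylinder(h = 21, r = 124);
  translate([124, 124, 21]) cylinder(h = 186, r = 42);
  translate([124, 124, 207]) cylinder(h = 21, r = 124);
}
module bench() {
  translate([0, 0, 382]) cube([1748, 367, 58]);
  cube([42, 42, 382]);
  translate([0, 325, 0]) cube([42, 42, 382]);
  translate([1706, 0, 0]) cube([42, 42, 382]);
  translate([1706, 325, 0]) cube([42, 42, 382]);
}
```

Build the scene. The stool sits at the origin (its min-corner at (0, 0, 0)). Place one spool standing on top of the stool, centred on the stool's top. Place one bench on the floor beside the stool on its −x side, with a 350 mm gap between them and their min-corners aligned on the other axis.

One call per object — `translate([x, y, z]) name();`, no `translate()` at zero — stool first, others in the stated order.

stool();
translate([52, 25, 389]) spool();
translate([-2098, 0, 0]) bench();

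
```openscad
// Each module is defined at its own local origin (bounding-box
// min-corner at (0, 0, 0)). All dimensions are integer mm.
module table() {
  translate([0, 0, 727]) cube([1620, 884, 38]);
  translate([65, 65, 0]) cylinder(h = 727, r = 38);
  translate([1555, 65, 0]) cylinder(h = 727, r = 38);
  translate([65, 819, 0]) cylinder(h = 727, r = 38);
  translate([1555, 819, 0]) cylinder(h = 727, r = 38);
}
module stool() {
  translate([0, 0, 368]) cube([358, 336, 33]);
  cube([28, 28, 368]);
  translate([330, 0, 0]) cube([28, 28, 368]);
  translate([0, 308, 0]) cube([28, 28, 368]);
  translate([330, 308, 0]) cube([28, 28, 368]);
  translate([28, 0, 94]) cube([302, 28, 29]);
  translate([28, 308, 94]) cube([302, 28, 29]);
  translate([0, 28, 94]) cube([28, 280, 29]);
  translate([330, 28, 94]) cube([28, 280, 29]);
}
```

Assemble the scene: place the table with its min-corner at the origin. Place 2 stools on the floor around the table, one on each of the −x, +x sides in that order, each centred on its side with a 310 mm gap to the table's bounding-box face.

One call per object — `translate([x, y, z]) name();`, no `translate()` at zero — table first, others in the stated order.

table();
translate([-668, 274, 0]) stool();
translate([1930, 274, 0]) stool();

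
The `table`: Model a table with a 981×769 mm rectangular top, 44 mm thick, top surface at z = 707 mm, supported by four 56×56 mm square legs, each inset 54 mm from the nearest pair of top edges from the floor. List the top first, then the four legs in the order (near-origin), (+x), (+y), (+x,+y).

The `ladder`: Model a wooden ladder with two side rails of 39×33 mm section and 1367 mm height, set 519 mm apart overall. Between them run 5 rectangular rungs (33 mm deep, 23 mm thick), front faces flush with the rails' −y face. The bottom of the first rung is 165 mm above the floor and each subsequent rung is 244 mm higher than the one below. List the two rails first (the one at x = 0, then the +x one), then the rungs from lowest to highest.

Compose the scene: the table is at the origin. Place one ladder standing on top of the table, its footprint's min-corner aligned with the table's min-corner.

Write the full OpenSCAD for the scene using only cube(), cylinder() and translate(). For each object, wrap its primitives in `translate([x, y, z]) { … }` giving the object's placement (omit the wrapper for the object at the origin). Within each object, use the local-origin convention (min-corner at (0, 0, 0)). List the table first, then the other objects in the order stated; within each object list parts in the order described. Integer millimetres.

translate([0, 0, 663]) cube([981, 769, 44]);
translate([54, 54, 0]) cube([56, 56, 663]);
translate([871, 54, 0]) cube([56, 56, 663]);
translate([54, 659, 0]) cube([56, 56, 663]);
translate([871, 659, 0]) cube([56, 56, 663]);
translate([0, 0, 707]) {
  cube([39, 33, 1367]);
  translate([480, 0, 0]) cube([39, 33, 1367]);
  translate([39, 0, 165]) cube([441, 33, 23]);
  translate([39, 0, 409]) cube([441, 33, 23]);
  translate([39, 0, 653]) cube([441, 33, 23]);
  translate([39, 0, 897]) cube([441, 33, 23]);
  translate([39, 0, 1141]) cube([441, 33, 23]);
}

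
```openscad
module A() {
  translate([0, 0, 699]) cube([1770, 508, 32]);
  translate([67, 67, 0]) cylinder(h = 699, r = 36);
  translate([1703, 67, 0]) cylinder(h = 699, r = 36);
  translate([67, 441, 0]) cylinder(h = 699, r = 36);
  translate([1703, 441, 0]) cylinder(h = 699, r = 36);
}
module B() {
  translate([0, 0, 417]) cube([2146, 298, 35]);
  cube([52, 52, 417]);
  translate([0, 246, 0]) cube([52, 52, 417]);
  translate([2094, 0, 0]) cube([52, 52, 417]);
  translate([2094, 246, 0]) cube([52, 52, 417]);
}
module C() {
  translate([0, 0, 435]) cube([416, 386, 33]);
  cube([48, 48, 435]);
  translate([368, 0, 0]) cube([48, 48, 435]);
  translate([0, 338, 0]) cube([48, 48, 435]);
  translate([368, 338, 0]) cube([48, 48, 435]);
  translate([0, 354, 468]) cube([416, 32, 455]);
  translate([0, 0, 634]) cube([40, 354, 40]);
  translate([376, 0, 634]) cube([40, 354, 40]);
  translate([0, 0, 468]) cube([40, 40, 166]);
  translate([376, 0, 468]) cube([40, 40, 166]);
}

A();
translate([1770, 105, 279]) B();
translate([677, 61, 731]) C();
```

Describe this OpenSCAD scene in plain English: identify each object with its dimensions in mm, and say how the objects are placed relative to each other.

A is a rectangular dining table. The top is 1770×508×32 mm with its upper surface at z = 731 mm. It stands on four round legs of 72 mm diameter, each leg's bounding box inset 31 mm from the nearest pair of top edges, running from the floor to the underside of the top.

B is a bench: a 2146×298 mm seat slab, 35 mm thick, top at z = 452 mm, on four 52×52 mm square legs flush with the seat corners and standing on z = 0.

C is a chair. The seat is a 416×386×33 mm slab with its top at z = 468 mm, on four 48×48 mm corner legs (flush with the seat edges, standing on z = 0). A flat backrest 32 mm thick, 455 mm tall, spans the full seat width and rises from the seat top along its +y edge, rear face flush with the rear of the seat. Two armrests of 40×40 mm section run along each side from the seat's front edge to the front of the backrest, top faces 206 mm above the seat top and outer faces flush with the seat's x-edges; a 40×40 mm post under the front of each armrest stands on the seat at the front corner.

The bench is beside the table with their tops flush at z = 731. The chair is on top of the table, centred.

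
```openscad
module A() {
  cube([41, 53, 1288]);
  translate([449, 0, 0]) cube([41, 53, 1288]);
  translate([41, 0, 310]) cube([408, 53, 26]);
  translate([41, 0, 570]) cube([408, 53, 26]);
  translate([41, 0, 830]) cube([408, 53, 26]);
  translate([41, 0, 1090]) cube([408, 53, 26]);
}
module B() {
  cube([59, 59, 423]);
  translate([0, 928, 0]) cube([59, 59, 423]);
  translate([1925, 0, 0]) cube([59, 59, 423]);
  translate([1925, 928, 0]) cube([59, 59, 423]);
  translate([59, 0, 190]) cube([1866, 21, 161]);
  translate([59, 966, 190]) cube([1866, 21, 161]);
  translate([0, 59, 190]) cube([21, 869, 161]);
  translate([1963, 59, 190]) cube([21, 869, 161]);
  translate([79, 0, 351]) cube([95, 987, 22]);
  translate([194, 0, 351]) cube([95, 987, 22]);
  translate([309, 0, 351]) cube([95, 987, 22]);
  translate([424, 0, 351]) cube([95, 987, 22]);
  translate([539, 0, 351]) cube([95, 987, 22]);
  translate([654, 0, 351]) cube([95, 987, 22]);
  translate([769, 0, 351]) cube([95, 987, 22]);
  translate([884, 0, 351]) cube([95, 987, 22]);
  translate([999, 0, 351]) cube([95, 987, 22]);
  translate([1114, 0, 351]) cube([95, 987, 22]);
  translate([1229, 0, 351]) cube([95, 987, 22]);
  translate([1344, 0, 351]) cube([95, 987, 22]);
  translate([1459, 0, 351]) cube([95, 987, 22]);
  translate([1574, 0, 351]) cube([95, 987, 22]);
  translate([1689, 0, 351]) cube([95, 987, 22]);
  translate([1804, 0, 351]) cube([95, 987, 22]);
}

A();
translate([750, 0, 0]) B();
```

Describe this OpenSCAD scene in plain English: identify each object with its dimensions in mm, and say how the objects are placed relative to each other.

A is a wooden ladder with two side rails of 41×53 mm section and 1288 mm height, set 490 mm apart overall. Between them run 4 rectangular rungs (53 mm deep, 26 mm thick), front faces flush with the rails' −y face. The bottom of the first rung is 310 mm above the floor and each subsequent rung is 260 mm higher than the one below.

B is a bed frame 1984 mm long (x) by 987 mm wide (y). Four 59×59 mm corner posts, 423 mm tall, at the corners of the footprint. Four rails of 21 mm thickness and 161 mm height run between adjacent posts with their undersides at z = 190 mm, their outer faces flush with the outside of the frame (the two x-running rails run between the posts' inner faces; the two y-running rails run between the posts' inner faces). 16 slats, each 95 mm wide (x) and 22 mm thick, lie across the top of the two x-running rails, running the full 987 mm width of the frame in y; the slats are evenly spaced along x between the inner faces of the end posts with equal gaps (rounded down to the nearest mm) at the −x end and between each pair — any rounding remainder accumulates at the +x end.

The bed frame is on the floor beside the ladder on its +x side.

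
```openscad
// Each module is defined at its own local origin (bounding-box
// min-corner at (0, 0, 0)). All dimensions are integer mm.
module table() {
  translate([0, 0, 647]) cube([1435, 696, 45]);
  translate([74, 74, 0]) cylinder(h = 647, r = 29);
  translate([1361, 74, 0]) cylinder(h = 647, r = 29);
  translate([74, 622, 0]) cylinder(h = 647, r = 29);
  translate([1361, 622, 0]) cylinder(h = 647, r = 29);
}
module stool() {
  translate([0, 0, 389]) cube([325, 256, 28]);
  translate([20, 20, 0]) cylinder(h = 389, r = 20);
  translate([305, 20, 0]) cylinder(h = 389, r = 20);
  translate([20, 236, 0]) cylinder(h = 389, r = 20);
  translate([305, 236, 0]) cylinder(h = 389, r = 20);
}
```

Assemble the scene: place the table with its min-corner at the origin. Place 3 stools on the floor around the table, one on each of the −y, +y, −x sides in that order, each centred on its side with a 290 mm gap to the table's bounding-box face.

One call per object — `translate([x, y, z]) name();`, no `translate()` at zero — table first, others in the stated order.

table();
translate([555, -546, 0]) stool();
translate([555, 986, 0]) stool();
translate([-615, 220, 0]) stool();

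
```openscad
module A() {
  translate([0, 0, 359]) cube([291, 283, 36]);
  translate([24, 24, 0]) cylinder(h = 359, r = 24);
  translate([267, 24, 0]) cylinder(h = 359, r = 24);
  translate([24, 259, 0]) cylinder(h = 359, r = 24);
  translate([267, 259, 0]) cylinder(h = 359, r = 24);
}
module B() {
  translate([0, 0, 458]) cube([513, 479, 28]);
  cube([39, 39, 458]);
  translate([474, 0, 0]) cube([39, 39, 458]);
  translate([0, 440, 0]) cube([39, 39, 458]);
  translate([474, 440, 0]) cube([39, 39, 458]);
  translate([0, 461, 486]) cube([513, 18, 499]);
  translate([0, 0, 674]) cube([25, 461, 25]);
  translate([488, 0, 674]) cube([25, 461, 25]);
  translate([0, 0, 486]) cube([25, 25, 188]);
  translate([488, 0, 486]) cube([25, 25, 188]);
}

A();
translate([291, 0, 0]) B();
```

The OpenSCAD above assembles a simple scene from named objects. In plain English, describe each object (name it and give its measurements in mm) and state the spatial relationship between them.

A is a four-legged stool. The seat is 291×283 mm, 36 mm thick, top at z = 395 mm. It stands on four round legs, each 48 mm in diameter, from z = 0 to the seat underside, each leg's axis is inset half a diameter from the nearest pair of seat edges (so the leg's bounding box is flush with the corner).

B is a chair. The seat is a 513×479×28 mm slab with its top at z = 486 mm, on four 39×39 mm corner legs (flush with the seat edges, standing on z = 0). A flat backrest 18 mm thick, 499 mm tall, spans the full seat width and rises from the seat top along its +y edge, rear face flush with the rear of the seat. Two armrests of 25×25 mm section run along each side from the seat's front edge to the front of the backrest, top faces 213 mm above the seat top and outer faces flush with the seat's x-edges; a 25×25 mm post under the front of each armrest stands on the seat at the front corner.

The chair is against the stool's +x side, with their −y faces flush.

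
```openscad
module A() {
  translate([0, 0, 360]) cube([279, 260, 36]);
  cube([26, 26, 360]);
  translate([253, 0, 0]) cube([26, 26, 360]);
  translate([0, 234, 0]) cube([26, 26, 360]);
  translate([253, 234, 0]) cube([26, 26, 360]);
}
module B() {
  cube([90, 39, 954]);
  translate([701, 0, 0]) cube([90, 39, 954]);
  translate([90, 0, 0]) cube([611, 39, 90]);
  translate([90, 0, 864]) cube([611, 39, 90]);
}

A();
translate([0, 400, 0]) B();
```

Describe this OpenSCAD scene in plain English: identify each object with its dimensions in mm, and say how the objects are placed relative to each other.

A is a simple wooden stool: a rectangular seat 279 mm (x) by 260 mm (y), 36 mm thick, top face at z = 396 mm, on four square legs, each 26×26 mm in cross-section. The legs rest on z = 0, each flush with a corner of the seat.

B is a picture frame with a 611×774 mm rectangular opening (x by z) and a uniform 90 mm border on every side. Frame depth is 39 mm along y. It is built from two vertical stiles running the full outside height and two horizontal rails spanning the gap between the stiles.

The picture frame is on the floor beside the stool on its +y side.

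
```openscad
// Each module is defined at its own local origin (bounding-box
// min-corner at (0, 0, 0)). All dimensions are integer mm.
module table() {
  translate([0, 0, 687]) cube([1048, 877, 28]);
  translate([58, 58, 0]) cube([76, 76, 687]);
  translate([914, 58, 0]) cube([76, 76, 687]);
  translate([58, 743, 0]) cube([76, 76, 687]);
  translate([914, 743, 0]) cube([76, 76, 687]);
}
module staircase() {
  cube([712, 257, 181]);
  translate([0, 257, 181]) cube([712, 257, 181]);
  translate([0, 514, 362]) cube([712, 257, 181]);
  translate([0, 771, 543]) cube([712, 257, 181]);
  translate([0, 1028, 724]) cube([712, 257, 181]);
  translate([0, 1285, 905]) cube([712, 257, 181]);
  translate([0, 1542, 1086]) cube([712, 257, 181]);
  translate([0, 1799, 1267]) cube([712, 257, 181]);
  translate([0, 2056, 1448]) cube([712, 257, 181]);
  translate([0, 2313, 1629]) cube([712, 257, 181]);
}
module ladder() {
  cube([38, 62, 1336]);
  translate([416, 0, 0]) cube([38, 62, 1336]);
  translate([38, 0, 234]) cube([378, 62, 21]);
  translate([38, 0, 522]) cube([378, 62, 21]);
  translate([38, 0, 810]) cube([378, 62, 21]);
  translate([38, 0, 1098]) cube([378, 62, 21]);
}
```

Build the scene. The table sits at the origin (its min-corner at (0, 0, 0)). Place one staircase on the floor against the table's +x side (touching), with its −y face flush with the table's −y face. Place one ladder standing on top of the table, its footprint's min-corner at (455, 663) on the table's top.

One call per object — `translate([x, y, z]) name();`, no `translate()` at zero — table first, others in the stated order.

table();
translate([1048, 0, 0]) staircase();
translate([455, 663, 715]) ladder();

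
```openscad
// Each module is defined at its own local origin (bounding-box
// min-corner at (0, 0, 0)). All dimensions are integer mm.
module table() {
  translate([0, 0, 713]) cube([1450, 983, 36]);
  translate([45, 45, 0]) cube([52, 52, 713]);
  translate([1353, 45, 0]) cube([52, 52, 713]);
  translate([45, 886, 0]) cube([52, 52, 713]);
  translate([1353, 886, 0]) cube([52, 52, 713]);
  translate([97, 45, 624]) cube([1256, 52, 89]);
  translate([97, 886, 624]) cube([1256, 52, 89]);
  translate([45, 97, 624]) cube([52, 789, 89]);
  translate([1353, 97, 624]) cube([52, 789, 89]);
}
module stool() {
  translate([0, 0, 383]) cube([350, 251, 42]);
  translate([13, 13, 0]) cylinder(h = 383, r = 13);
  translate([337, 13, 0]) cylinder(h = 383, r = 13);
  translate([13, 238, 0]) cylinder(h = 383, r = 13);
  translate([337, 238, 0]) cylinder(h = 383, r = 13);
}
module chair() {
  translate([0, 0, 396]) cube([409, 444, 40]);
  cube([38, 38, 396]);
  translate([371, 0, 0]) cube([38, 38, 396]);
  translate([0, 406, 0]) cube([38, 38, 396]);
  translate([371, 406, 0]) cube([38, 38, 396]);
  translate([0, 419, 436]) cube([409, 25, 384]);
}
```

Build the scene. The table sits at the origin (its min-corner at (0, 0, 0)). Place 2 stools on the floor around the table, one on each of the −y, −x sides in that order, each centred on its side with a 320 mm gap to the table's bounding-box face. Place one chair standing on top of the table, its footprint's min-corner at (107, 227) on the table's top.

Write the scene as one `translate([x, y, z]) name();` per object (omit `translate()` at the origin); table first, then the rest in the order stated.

table();
translate([550, -571, 0]) stool();
translate([-670, 366, 0]) stool();
translate([107, 227, 749]) chair();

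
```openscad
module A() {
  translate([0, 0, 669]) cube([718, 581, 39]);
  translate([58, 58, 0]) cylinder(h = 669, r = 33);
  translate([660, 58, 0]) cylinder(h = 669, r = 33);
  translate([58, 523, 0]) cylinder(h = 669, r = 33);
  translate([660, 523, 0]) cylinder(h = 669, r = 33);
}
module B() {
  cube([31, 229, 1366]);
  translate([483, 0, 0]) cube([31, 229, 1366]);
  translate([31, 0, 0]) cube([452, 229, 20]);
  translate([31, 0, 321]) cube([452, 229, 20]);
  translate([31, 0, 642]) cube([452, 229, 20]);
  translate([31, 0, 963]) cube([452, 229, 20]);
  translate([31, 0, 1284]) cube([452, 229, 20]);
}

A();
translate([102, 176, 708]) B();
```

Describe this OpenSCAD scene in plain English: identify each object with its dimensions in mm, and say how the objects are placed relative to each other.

A is a table with a 718×581 mm rectangular top, 39 mm thick, top surface at z = 708 mm, supported by four round legs of 66 mm diameter, each leg's bounding box inset 25 mm from the nearest pair of top edges, running from the floor.

B is a bookshelf 514 mm wide overall, 229 mm deep and 1366 mm tall. The two sides are 31 mm thick vertical panels. 5 horizontal shelves of 20 mm thickness span between the inner faces of the sides; the lowest shelf sits on the floor and shelves are stacked with a clear vertical gap of 301 mm between each pair.

The bookshelf is on top of the table, centred.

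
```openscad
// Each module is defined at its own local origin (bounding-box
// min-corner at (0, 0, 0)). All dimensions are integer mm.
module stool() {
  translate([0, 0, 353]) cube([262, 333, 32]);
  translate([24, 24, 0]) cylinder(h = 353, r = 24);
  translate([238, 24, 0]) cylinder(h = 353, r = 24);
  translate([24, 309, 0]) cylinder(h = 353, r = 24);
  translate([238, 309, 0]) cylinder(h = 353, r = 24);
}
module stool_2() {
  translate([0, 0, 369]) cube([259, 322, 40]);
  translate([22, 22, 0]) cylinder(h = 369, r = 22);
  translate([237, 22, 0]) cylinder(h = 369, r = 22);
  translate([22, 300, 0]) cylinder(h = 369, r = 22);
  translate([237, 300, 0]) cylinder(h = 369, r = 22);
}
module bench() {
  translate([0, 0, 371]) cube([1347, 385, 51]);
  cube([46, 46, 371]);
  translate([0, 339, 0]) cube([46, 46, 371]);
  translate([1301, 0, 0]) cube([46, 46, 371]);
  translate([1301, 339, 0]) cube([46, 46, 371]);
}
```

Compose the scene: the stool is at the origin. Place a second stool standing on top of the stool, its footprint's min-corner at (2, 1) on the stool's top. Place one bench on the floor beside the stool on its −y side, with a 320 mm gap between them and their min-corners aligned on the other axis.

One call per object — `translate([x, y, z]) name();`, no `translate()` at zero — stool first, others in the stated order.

stool();
translate([2, 1, 385]) stool_2();
translate([0, -705, 0]) bench();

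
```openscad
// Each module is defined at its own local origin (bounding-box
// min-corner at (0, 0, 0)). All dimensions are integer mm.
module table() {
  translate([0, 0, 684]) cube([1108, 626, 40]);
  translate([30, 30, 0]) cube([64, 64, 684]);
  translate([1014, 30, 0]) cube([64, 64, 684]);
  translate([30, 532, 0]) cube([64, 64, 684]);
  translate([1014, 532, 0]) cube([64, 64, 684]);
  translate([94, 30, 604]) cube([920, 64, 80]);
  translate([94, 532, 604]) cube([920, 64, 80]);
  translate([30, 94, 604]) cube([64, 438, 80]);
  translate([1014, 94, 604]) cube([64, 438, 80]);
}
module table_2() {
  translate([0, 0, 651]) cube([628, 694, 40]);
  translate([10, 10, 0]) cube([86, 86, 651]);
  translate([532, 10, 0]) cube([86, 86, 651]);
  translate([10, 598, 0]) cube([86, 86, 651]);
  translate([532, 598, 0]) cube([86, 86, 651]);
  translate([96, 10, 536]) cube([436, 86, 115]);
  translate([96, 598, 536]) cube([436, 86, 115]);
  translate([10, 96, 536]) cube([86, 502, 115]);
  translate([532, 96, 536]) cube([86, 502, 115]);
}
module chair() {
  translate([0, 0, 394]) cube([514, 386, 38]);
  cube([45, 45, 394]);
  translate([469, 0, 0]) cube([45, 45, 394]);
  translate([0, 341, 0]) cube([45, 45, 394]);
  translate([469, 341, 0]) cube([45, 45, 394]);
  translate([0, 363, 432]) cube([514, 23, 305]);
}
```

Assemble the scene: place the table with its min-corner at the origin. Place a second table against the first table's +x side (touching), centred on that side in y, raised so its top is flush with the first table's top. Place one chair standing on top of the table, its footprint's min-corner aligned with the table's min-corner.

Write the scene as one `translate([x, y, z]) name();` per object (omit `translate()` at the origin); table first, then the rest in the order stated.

table();
translate([1108, -34, 33]) table_2();
translate([0, 0, 724]) chair();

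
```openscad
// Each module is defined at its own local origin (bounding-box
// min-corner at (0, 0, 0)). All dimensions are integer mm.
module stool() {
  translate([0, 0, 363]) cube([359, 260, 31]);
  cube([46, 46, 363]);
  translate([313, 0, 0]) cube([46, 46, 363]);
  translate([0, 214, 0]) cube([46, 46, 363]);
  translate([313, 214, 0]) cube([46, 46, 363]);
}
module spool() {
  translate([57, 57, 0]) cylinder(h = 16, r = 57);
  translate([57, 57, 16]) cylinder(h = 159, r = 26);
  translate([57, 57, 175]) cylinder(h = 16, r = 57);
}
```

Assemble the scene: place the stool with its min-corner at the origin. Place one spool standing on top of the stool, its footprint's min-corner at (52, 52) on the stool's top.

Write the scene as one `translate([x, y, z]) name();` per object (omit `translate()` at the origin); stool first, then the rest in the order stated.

stool();
translate([52, 52, 394]) spool();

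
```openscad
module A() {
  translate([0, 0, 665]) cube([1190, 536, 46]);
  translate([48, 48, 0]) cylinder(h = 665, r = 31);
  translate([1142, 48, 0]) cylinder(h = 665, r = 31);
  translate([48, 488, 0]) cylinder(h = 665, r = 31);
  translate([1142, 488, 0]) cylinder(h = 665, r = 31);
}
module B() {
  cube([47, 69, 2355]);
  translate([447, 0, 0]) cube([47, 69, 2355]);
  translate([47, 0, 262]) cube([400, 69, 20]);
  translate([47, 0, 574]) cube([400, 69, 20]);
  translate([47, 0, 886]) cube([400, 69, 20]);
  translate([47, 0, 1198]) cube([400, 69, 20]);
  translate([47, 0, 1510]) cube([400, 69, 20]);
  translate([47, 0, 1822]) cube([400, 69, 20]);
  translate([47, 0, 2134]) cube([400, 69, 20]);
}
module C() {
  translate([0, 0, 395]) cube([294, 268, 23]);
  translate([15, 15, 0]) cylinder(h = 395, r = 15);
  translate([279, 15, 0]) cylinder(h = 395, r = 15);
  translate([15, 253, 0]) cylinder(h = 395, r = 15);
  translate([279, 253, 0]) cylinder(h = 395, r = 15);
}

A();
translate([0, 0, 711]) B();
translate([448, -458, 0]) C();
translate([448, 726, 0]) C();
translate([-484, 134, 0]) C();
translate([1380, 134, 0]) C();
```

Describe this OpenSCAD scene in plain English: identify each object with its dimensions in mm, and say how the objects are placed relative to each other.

A is a table with a 1190×536 mm rectangular top, 46 mm thick, top surface at z = 711 mm, supported by four round legs of 62 mm diameter, each leg's bounding box inset 17 mm from the nearest pair of top edges, running from the floor.

B is a wooden ladder with two side rails of 47×69 mm section and 2355 mm height, set 494 mm apart overall. Between them run 7 rectangular rungs (69 mm deep, 20 mm thick), front faces flush with the rails' −y face. The bottom of the first rung is 262 mm above the floor and each subsequent rung is 312 mm higher than the one below.

C is a four-legged stool. The seat is a 294×268×23 mm slab whose top surface is at z = 418 mm; four round legs, each 30 mm in diameter, run from the floor (z = 0) to the underside of the seat, each leg's axis is inset half a diameter from the nearest pair of seat edges (so the leg's bounding box is flush with the corner).

The ladder is on top of the table. Four stools sit around the table at the −y, +y, −x, +x sides.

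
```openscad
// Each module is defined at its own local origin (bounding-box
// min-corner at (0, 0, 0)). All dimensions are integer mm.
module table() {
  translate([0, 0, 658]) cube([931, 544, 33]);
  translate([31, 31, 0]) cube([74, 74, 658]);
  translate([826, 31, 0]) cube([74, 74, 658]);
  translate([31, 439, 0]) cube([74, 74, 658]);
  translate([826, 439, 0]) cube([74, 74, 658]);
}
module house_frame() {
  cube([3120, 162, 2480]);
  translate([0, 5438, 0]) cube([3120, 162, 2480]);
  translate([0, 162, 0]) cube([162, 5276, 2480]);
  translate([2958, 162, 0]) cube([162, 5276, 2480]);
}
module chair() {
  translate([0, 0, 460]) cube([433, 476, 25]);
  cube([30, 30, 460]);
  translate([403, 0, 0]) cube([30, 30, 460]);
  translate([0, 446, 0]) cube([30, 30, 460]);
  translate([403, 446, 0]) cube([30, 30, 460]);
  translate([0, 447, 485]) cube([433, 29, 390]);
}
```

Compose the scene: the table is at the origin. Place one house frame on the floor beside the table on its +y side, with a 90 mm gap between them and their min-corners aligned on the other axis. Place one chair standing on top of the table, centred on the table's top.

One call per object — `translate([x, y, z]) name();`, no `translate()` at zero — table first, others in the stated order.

table();
translate([0, 634, 0]) house_frame();
translate([249, 34, 691]) chair();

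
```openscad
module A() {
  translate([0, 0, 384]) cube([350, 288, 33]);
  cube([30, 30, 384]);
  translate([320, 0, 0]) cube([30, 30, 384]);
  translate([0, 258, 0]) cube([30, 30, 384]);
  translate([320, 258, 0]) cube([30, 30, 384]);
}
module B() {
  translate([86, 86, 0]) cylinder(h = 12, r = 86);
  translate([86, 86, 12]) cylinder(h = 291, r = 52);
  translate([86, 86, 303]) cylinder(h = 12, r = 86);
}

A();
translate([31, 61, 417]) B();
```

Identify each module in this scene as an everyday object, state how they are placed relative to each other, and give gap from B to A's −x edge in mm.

A is a stool. B is a spool. The spool is on top of the stool. The gap from the spool to the stool's −x edge is 31 mm.

The spool's min-x is at 31; the stool's min-x is 0; gap = 31 mm.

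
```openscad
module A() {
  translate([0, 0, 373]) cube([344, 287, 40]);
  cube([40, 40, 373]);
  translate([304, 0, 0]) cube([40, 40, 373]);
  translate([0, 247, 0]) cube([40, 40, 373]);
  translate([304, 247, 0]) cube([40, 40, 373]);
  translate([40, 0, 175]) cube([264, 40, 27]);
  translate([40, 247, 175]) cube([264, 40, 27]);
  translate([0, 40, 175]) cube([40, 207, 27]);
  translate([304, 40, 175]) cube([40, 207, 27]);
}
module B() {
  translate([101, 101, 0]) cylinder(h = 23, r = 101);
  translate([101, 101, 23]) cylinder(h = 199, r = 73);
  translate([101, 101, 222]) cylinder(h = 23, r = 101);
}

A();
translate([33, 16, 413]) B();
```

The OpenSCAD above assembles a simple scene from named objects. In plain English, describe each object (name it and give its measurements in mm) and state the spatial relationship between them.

A is a simple wooden stool: a rectangular seat 344 mm (x) by 287 mm (y), 40 mm thick, top face at z = 413 mm, on four square legs, each 40×40 mm in cross-section. The legs rest on z = 0, each flush with a corner of the seat. Four stretchers, 40 mm wide and 27 mm tall, connect adjacent legs with their undersides at z = 175 mm, each running between the inner faces of the legs it joins and aligned with the legs' outer faces on the other axis.

B is a spool: two coaxial disc flanges of radius 101 mm and thickness 23 mm, joined by a core cylinder of radius 73 mm and height 199 mm. The lower flange rests on z = 0 and the three cylinders share a vertical axis.

The spool is on top of the stool.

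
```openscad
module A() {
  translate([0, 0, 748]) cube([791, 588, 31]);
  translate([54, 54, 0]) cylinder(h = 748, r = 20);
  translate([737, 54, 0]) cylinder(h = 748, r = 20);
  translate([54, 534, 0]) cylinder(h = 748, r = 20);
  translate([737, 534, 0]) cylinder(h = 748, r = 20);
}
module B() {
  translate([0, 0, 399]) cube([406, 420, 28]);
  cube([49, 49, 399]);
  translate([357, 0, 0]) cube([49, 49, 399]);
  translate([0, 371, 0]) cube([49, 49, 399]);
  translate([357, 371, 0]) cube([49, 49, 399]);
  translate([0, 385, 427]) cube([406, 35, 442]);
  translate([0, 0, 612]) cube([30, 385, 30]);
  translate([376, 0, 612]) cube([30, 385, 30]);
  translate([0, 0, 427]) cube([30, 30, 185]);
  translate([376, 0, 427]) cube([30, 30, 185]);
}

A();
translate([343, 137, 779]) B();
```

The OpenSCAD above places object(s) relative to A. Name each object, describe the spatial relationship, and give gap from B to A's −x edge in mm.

The chair's min-x is at 343; the table's min-x is 0; gap = 343 mm.

A is a table. B is a chair. The chair is on top of the table. The gap from the chair to the table's −x edge is 343 mm.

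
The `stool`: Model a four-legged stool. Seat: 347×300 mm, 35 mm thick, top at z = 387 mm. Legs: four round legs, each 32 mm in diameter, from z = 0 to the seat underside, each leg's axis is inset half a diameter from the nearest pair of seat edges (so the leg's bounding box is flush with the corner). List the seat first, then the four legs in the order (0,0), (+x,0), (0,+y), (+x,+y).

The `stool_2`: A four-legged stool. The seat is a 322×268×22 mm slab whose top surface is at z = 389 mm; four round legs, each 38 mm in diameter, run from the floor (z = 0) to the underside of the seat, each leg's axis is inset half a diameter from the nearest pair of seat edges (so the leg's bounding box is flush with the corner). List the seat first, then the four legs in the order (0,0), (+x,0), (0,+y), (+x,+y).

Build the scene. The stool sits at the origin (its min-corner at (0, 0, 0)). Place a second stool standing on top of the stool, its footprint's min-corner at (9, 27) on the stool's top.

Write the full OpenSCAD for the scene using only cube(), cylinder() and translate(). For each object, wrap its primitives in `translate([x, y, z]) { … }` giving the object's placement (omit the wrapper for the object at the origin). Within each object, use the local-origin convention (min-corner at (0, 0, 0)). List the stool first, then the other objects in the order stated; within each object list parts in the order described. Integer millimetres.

translate([0, 0, 352]) cube([347, 300, 35]);
translate([16, 16, 0]) cylinder(h = 352, r = 16);
translate([331, 16, 0]) cylinder(h = 352, r = 16);
translate([16, 284, 0]) cylinder(h = 352, r = 16);
translate([331, 284, 0]) cylinder(h = 352, r = 16);
translate([9, 27, 387]) {
  translate([0, 0, 367]) cube([322, 268, 22]);
  translate([19, 19, 0]) cylinder(h = 367, r = 19);
  translate([303, 19, 0]) cylinder(h = 367, r = 19);
  translate([19, 249, 0]) cylinder(h = 367, r = 19);
  translate([303, 249, 0]) cylinder(h = 367, r = 19);
}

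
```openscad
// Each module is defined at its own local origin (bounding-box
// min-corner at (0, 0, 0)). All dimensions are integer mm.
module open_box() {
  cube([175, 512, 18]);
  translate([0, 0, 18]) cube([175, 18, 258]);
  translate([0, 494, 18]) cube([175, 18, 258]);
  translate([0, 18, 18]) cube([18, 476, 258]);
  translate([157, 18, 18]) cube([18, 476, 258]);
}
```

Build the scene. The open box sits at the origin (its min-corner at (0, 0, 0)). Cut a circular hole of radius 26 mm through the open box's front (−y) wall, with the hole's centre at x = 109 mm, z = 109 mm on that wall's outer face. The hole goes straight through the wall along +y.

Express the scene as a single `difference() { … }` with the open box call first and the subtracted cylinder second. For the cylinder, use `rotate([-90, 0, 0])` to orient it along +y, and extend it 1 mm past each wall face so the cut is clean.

difference() {
  open_box();
  translate([109, -1, 109]) rotate([-90, 0, 0]) cylinder(h = 20, r = 26);
}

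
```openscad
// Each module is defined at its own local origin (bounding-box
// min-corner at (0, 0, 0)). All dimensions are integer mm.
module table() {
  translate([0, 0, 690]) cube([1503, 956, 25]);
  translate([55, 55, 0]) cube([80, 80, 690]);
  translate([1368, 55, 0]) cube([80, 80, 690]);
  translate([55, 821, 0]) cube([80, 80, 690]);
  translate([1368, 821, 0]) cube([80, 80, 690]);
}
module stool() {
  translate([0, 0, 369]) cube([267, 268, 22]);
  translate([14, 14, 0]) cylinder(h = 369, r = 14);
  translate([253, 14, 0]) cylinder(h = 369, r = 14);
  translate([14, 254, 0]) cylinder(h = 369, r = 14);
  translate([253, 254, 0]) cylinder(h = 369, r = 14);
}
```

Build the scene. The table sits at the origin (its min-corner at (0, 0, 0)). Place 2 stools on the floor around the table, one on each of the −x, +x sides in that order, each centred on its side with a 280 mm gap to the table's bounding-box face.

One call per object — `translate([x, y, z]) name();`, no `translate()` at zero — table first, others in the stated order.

table();
translate([-547, 344, 0]) stool();
translate([1783, 344, 0]) stool();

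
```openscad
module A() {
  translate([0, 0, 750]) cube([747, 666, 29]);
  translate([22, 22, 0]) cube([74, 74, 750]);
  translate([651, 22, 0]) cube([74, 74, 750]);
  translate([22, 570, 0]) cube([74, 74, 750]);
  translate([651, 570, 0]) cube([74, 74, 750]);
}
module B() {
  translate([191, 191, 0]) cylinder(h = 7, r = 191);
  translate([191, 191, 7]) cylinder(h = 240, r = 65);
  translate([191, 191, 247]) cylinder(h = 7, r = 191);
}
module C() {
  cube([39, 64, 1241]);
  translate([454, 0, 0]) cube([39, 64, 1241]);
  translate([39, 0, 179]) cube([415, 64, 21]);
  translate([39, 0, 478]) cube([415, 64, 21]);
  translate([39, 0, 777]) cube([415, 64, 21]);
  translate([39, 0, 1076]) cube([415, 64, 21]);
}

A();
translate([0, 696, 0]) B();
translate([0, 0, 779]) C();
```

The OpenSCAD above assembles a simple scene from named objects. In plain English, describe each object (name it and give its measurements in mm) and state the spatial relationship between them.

A is a rectangular dining table. The top is 747×666×29 mm with its upper surface at z = 779 mm. It stands on four 74×74 mm square legs, each inset 22 mm from the nearest pair of top edges, running from the floor to the underside of the top.

B is a spool: two coaxial disc flanges of radius 191 mm and thickness 7 mm, joined by a core cylinder of radius 65 mm and height 240 mm. The lower flange rests on z = 0 and the three cylinders share a vertical axis.

C is a straight ladder. Two 39×64 mm vertical rails, 1241 mm tall, stand 493 mm apart (outside-to-outside) with their front faces coplanar on the −y side. 4 rungs, each 64 mm deep and 21 mm tall, span between the inner faces of the rails, front faces flush with the rails. The lowest rung's underside is at z = 179 mm and rungs are spaced 299 mm apart (underside to underside).

The spool is on the floor beside the table on its +y side. The ladder is on top of the table.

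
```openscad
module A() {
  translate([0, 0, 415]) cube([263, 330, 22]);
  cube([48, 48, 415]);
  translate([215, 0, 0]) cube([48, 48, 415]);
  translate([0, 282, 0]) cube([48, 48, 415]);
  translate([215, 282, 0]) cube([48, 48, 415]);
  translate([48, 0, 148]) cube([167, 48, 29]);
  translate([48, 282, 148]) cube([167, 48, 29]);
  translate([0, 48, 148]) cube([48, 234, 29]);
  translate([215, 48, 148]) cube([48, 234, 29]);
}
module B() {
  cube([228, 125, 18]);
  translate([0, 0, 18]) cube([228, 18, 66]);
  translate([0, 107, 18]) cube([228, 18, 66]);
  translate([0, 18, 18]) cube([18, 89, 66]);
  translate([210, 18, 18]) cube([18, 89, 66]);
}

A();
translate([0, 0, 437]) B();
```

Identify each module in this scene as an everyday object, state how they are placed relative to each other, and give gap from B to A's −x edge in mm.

A is a stool. B is an open box. The open box is on top of the stool. The gap from the open box to the stool's −x edge is 0 mm.

The open box's min-x is at 0; the stool's min-x is 0; gap = 0 mm.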